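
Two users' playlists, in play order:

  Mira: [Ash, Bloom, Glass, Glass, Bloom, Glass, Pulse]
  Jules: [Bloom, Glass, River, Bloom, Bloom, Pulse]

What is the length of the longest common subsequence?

One common subsequence of length 4: Bloom [2,1] → Glass [3,2] → Bloom [5,5] → Pulse [7,6], and the DP table's final entry dp[7][6] is also 4, so no common subsequence is longer.

4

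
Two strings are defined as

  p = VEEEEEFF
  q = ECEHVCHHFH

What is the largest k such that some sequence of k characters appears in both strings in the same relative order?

3

Let dp[i][j] be the LCS length of the first i characters of p and the first j characters of q. dp[i][j] = dp[i-1][j-1]+1 when the i-th and j-th characters match, else max(dp[i-1][j], dp[i][j-1]).
    ·  E  C  E  H  V  C  H  H  F  H
 ·  0  0  0  0  0  0  0  0  0  0  0
 V  0  0  0  0  0  1  1  1  1  1  1
 E  0  1  1  1  1  1  1  1  1  1  1
 E  0  1  1  2  2  2  2  2  2  2  2
 E  0  1  1  2  2  2  2  2  2  2  2
 E  0  1  1  2  2  2  2  2  2  2  2
 E  0  1  1  2  2  2  2  2  2  2  2
 F  0  1  1  2  2  2  2  2  2  3  3
 F  0  1  1  2  2  2  2  2  2  3  3
dp[8][10] = 3. One LCS (by backtracking along matches): EEF.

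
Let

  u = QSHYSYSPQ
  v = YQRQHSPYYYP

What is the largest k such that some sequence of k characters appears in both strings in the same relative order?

One common subsequence of length 5: Q [1,4]; then S [2,6]; then Y [4,9]; then Y [6,10]; then P [8,11]. The LCS DP gives dp[9][11] = 5, so this is optimal.

5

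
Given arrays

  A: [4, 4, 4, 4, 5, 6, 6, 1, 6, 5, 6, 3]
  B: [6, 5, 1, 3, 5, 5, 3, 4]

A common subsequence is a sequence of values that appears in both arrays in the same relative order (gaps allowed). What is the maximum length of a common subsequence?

Let dp[i][j] be the LCS length of the first i values of A and the first j values of B. dp[i][j] = dp[i-1][j-1]+1 when the i-th and j-th values match, else max(dp[i-1][j], dp[i][j-1]).
    ·  6  5  1  3  5  5  3  4
 ·  0  0  0  0  0  0  0  0  0
 4  0  0  0  0  0  0  0  0  1
 4  0  0  0  0  0  0  0  0  1
 4  0  0  0  0  0  0  0  0  1
 4  0  0  0  0  0  0  0  0  1
 5  0  0  1  1  1  1  1  1  1
 6  0  1  1  1  1  1  1  1  1
 6  0  1  1  1  1  1  1  1  1
 1  0  1  1  2  2  2  2  2  2
 6  0  1  1  2  2  2  2  2  2
 5  0  1  2  2  2  3  3  3  3
 6  0  1  2  2  2  3  3  3  3
 3  0  1  2  2  3  3  3  4  4
dp[12][8] = 4. One LCS (by backtracking along matches): 5, 1, 5, 3.

4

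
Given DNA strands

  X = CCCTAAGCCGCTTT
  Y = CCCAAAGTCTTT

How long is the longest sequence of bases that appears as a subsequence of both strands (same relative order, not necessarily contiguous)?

One common subsequence of length 10: C at X[1]=Y[1]; then C at X[2]=Y[2]; then C at X[3]=Y[3]; then A at X[5]=Y[5]; then A at X[6]=Y[6]; then G at X[7]=Y[7]; then C at X[11]=Y[9]; then T at X[12]=Y[10]; then T at X[13]=Y[11]; then T at X[14]=Y[12], and the DP table's final entry dp[14][12] is also 10, so no common subsequence is longer.

10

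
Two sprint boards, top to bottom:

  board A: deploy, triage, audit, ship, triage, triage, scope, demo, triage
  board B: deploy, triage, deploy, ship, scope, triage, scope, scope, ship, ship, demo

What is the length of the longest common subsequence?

6

Pick deploy (board A #1, board B #1), triage (board A #2, board B #2), ship (board A #4, board B #4), triage (board A #5, board B #6), scope (board A #7, board B #8), demo (board A #8, board B #11); all 6 tasks appear in both, in order. Since dp[9][11] = 6, nothing longer is possible.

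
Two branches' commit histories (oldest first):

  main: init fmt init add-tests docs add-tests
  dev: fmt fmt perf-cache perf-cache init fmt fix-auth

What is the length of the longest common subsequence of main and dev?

Taking init at main[1]=dev[5], fmt at main[2]=dev[6] gives a common subsequence of length 2. dp[6][7] = 2 confirms this is the maximum.

2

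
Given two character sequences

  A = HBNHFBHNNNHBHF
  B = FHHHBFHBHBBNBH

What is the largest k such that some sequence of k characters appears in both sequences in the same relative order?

8

One common subsequence of length 8: H (A #1, B #4); then B (A #2, B #5); then H (A #4, B #7); then B (A #6, B #8); then H (A #7, B #9); then N (A #10, B #12); then B (A #12, B #13); then H (A #13, B #14). The LCS DP gives dp[14][14] = 8, so this is optimal.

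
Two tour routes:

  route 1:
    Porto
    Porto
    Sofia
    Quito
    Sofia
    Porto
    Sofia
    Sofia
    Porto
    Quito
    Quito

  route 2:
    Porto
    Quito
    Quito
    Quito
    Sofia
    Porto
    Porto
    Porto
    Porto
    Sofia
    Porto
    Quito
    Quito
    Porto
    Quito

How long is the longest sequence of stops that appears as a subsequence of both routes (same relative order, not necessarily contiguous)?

8

Taking Porto at route 1[1]=route 2[1], then Quito at route 1[4]=route 2[4], then Sofia at route 1[5]=route 2[5], then Porto at route 1[6]=route 2[9], then Sofia at route 1[8]=route 2[10], then Porto at route 1[9]=route 2[11], then Quito at route 1[10]=route 2[13], then Quito at route 1[11]=route 2[15] gives a common subsequence of length 8. Since dp[11][15] = 8, nothing longer is possible.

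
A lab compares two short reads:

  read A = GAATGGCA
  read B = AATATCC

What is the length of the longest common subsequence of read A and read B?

4

Match A [2,2], A [3,4], T [4,5], C [7,7] — 4 bases in the same relative order in both, and the DP table's final entry dp[8][7] is also 4, so no common subsequence is longer.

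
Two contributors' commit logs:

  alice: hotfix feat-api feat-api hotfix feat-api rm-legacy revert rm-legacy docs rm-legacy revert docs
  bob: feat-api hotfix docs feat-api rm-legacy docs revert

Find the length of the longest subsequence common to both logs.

6

Taking feat-api (alice #3, bob #1), then hotfix (alice #4, bob #2), then feat-api (alice #5, bob #4), then rm-legacy (alice #8, bob #5), then docs (alice #9, bob #6), then revert (alice #11, bob #7) gives a common subsequence of length 6, and the DP table's final entry dp[12][7] is also 6, so no common subsequence is longer.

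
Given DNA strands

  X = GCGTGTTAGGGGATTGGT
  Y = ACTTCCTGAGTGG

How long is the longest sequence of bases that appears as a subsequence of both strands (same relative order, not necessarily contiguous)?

Pick C (X #2, Y #2) → T (X #4, Y #3) → T (X #6, Y #4) → T (X #7, Y #7) → A (X #8, Y #9) → G (X #12, Y #10) → T (X #15, Y #11) → G (X #16, Y #12) → G (X #17, Y #13); all 9 bases appear in both, in order. Since dp[18][13] = 9, nothing longer is possible.

9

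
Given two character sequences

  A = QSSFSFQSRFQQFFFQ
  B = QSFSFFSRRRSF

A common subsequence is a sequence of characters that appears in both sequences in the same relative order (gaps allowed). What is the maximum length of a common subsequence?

Taking Q [1,1] → S [2,2] → S [3,4] → F [4,5] → F [6,6] → S [8,7] → R [9,10] → F [15,12] gives a common subsequence of length 8. The LCS DP gives dp[16][12] = 8, so this is optimal.

8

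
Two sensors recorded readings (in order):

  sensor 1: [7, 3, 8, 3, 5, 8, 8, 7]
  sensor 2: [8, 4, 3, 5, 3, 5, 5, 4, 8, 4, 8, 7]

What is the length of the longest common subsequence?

6

One common subsequence of length 6: 3 [2,3], then 3 [4,5], then 5 [5,7], then 8 [6,9], then 8 [7,11], then 7 [8,12], and the DP table's final entry dp[8][12] is also 6, so no common subsequence is longer.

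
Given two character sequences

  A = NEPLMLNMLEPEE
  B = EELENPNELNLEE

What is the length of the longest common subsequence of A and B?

7

Pick N [1,7], E [2,8], L [6,9], N [7,10], L [9,11], E [12,12], E [13,13]; all 7 characters appear in both, in order, and the DP table's final entry dp[13][13] is also 7, so no common subsequence is longer.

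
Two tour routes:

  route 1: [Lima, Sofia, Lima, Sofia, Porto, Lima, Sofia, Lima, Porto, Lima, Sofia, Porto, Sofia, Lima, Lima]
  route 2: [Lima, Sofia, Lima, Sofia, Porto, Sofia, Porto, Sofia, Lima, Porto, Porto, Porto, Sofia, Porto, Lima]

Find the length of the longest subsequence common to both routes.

11

Taking Lima at route 1[1]=route 2[1] → Sofia at route 1[2]=route 2[2] → Lima at route 1[3]=route 2[3] → Sofia at route 1[4]=route 2[6] → Porto at route 1[5]=route 2[7] → Sofia at route 1[7]=route 2[8] → Lima at route 1[8]=route 2[9] → Porto at route 1[9]=route 2[12] → Sofia at route 1[11]=route 2[13] → Porto at route 1[12]=route 2[14] → Lima at route 1[15]=route 2[15] gives a common subsequence of length 11, and the DP table's final entry dp[15][15] is also 11, so no common subsequence is longer.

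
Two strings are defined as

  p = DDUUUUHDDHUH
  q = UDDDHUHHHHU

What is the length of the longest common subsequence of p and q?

6

Pick D (p #1, q #3), D (p #2, q #4), U (p #3, q #6), H (p #7, q #9), H (p #10, q #10), U (p #11, q #11); all 6 characters appear in both, in order. dp[12][11] = 6 confirms this is the maximum.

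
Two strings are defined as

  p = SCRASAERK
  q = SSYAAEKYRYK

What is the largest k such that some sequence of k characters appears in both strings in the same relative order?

Pick S at p[1]=q[2], A at p[4]=q[4], A at p[6]=q[5], E at p[7]=q[6], R at p[8]=q[9], K at p[9]=q[11]; all 6 characters appear in both, in order. Since dp[9][11] = 6, nothing longer is possible.

6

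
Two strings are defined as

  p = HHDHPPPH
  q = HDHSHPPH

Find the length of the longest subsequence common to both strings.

6

Let dp[i][j] be the LCS length of the first i characters of p and the first j characters of q. dp[i][j] = dp[i-1][j-1]+1 when the i-th and j-th characters match, else max(dp[i-1][j], dp[i][j-1]).
    ·  H  D  H  S  H  P  P  H
 ·  0  0  0  0  0  0  0  0  0
 H  0  1  1  1  1  1  1  1  1
 H  0  1  1  2  2  2  2  2  2
 D  0  1  2  2  2  2  2  2  2
 H  0  1  2  3  3  3  3  3  3
 P  0  1  2  3  3  3  4  4  4
 P  0  1  2  3  3  3  4  5  5
 P  0  1  2  3  3  3  4  5  5
 H  0  1  2  3  3  4  4  5  6
dp[8][8] = 6. One LCS (by backtracking along matches): HHHPPH.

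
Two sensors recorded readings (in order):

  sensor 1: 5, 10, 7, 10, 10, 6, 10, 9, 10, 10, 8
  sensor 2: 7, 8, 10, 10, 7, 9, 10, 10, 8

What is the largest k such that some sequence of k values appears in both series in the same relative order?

Let dp[i][j] be the LCS length of the first i values of sensor 1 and the first j values of sensor 2. dp[i][j] = dp[i-1][j-1]+1 when the i-th and j-th values match, else max(dp[i-1][j], dp[i][j-1]).
    ·  7  8 10 10  7  9 10 10  8
 ·  0  0  0  0  0  0  0  0  0  0
 5  0  0  0  0  0  0  0  0  0  0
10  0  0  0  1  1  1  1  1  1  1
 7  0  1  1  1  1  2  2  2  2  2
10  0  1  1  2  2  2  2  3  3  3
10  0  1  1  2  3  3  3  3  4  4
 6  0  1  1  2  3  3  3  3  4  4
10  0  1  1  2  3  3  3  4  4  4
 9  0  1  1  2  3  3  4  4  4  4
10  0  1  1  2  3  3  4  5  5  5
10  0  1  1  2  3  3  4  5  6  6
 8  0  1  2  2  3  3  4  5  6  7
dp[11][9] = 7. One LCS (by backtracking along matches): 7, 10, 10, 9, 10, 10, 8.

7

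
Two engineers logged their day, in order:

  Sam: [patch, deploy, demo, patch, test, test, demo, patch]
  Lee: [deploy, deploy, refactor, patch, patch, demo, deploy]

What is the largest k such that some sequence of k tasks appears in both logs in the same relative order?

3

Match patch [1,4] → patch [4,5] → demo [7,6] — 3 tasks in the same relative order in both. The LCS DP gives dp[8][7] = 3, so this is optimal.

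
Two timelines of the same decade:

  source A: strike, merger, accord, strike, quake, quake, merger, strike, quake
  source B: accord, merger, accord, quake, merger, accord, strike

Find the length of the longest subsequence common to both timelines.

Taking merger (source A #2, source B #2); then accord (source A #3, source B #3); then quake (source A #6, source B #4); then merger (source A #7, source B #5); then strike (source A #8, source B #7) gives a common subsequence of length 5. dp[9][7] = 5 confirms this is the maximum.

5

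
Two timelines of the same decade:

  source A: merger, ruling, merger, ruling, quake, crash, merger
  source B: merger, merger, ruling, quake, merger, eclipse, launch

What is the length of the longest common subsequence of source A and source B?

One common subsequence of length 5: merger (source A #1, source B #1), then merger (source A #3, source B #2), then ruling (source A #4, source B #3), then quake (source A #5, source B #4), then merger (source A #7, source B #5). dp[7][7] = 5 confirms this is the maximum.

5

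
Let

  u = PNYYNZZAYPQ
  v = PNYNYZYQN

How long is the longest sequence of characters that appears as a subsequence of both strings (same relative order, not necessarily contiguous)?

Pick P at u[1]=v[1] → N at u[2]=v[2] → Y at u[3]=v[3] → Y at u[4]=v[5] → Z at u[7]=v[6] → Y at u[9]=v[7] → Q at u[11]=v[8]; all 7 characters appear in both, in order, and the DP table's final entry dp[11][9] is also 7, so no common subsequence is longer.

7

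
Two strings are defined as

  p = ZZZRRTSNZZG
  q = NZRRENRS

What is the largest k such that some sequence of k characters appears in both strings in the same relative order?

4

Pick Z [1,2], then R [4,4], then R [5,7], then S [7,8]; all 4 characters appear in both, in order, and the DP table's final entry dp[11][8] is also 4, so no common subsequence is longer.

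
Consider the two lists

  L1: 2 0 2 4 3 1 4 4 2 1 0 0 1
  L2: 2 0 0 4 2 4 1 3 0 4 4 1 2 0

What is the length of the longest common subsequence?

One common subsequence of length 9: 2 (L1 #1, L2 #1) → 0 (L1 #2, L2 #3) → 2 (L1 #3, L2 #5) → 4 (L1 #4, L2 #6) → 3 (L1 #5, L2 #8) → 4 (L1 #7, L2 #10) → 4 (L1 #8, L2 #11) → 2 (L1 #9, L2 #13) → 0 (L1 #12, L2 #14). Since dp[13][14] = 9, nothing longer is possible.

9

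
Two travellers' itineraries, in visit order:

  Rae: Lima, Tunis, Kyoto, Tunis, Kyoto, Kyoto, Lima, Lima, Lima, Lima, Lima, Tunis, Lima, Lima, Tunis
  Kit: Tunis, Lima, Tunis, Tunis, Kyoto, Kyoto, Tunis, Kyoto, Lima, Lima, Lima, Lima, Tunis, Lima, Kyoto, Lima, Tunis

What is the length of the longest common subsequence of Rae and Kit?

13

Match Lima (Rae #1, Kit #2), Tunis (Rae #2, Kit #4), Kyoto (Rae #3, Kit #6), Tunis (Rae #4, Kit #7), Kyoto (Rae #6, Kit #8), Lima (Rae #8, Kit #9), Lima (Rae #9, Kit #10), Lima (Rae #10, Kit #11), Lima (Rae #11, Kit #12), Tunis (Rae #12, Kit #13), Lima (Rae #13, Kit #14), Lima (Rae #14, Kit #16), Tunis (Rae #15, Kit #17) — 13 stops in the same relative order in both. The LCS DP gives dp[15][17] = 13, so this is optimal.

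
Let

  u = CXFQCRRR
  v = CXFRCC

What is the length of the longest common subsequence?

4

One common subsequence of length 4: C at u[1]=v[1] → X at u[2]=v[2] → F at u[3]=v[3] → C at u[5]=v[6]. The LCS DP gives dp[8][6] = 4, so this is optimal.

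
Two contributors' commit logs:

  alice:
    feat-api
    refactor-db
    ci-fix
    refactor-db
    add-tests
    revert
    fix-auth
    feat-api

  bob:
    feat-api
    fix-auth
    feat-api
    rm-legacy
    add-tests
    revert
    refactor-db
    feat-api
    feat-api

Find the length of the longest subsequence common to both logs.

4

Pick feat-api at alice[1]=bob[3], add-tests at alice[5]=bob[5], revert at alice[6]=bob[6], feat-api at alice[8]=bob[9]; all 4 commits appear in both, in order. Since dp[8][9] = 4, nothing longer is possible.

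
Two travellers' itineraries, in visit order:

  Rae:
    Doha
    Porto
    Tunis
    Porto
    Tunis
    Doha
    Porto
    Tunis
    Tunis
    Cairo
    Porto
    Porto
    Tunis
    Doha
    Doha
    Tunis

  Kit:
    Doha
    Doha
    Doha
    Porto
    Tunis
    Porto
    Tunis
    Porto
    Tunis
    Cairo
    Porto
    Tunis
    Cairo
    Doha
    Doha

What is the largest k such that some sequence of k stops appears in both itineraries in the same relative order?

One common subsequence of length 12: Doha at Rae[1]=Kit[3], Porto at Rae[2]=Kit[4], Tunis at Rae[3]=Kit[5], Porto at Rae[4]=Kit[6], Tunis at Rae[5]=Kit[7], Porto at Rae[7]=Kit[8], Tunis at Rae[9]=Kit[9], Cairo at Rae[10]=Kit[10], Porto at Rae[12]=Kit[11], Tunis at Rae[13]=Kit[12], Doha at Rae[14]=Kit[14], Doha at Rae[15]=Kit[15], and the DP table's final entry dp[16][15] is also 12, so no common subsequence is longer.

12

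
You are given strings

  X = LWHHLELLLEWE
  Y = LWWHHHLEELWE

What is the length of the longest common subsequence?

Pick L at X[1]=Y[1], W at X[2]=Y[3], H at X[3]=Y[5], H at X[4]=Y[6], L at X[5]=Y[7], E at X[6]=Y[9], L at X[9]=Y[10], W at X[11]=Y[11], E at X[12]=Y[12]; all 9 characters appear in both, in order, and the DP table's final entry dp[12][12] is also 9, so no common subsequence is longer.

9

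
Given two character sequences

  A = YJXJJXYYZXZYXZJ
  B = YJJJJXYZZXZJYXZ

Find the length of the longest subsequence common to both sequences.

12

Taking Y (A #1, B #1); then J (A #2, B #3); then J (A #4, B #4); then J (A #5, B #5); then X (A #6, B #6); then Y (A #7, B #7); then Z (A #9, B #9); then X (A #10, B #10); then Z (A #11, B #11); then Y (A #12, B #13); then X (A #13, B #14); then Z (A #14, B #15) gives a common subsequence of length 12. The LCS DP gives dp[15][15] = 12, so this is optimal.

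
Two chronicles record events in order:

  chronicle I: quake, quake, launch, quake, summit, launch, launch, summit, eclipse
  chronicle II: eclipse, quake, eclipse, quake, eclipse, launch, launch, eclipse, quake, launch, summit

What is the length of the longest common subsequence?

One common subsequence of length 6: quake at chronicle I[1]=chronicle II[2] → quake at chronicle I[2]=chronicle II[4] → launch at chronicle I[3]=chronicle II[7] → quake at chronicle I[4]=chronicle II[9] → launch at chronicle I[7]=chronicle II[10] → summit at chronicle I[8]=chronicle II[11]. dp[9][11] = 6 confirms this is the maximum.

6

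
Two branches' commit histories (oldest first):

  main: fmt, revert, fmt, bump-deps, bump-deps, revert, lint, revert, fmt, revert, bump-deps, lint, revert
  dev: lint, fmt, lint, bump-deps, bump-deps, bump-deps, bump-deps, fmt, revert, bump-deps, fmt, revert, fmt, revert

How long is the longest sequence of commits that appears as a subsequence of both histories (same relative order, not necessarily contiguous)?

Match fmt [1,2], bump-deps [4,6], bump-deps [5,7], revert [6,9], revert [8,12], fmt [9,13], revert [13,14] — 7 commits in the same relative order in both. The LCS DP gives dp[13][14] = 7, so this is optimal.

7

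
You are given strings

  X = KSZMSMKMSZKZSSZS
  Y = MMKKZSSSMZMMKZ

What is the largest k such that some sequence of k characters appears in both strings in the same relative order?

Match M (X #4, Y #1) → M (X #6, Y #2) → K (X #7, Y #3) → K (X #11, Y #4) → Z (X #12, Y #5) → S (X #13, Y #7) → S (X #14, Y #8) → Z (X #15, Y #14) — 8 characters in the same relative order in both. The LCS DP gives dp[16][14] = 8, so this is optimal.

8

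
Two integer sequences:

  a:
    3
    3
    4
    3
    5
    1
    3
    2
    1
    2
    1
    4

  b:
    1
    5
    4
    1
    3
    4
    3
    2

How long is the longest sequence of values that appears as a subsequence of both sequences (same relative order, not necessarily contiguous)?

4

Let dp[i][j] be the LCS length of the first i values of a and the first j values of b. dp[i][j] = dp[i-1][j-1]+1 when the i-th and j-th values match, else max(dp[i-1][j], dp[i][j-1]).
    ·  1  5  4  1  3  4  3  2
 ·  0  0  0  0  0  0  0  0  0
 3  0  0  0  0  0  1  1  1  1
 3  0  0  0  0  0  1  1  2  2
 4  0  0  0  1  1  1  2  2  2
 3  0  0  0  1  1  2  2  3  3
 5  0  0  1  1  1  2  2  3  3
 1  0  1  1  1  2  2  2  3  3
 3  0  1  1  1  2  3  3  3  3
 2  0  1  1  1  2  3  3  3  4
 1  0  1  1  1  2  3  3  3  4
 2  0  1  1  1  2  3  3  3  4
 1  0  1  1  1  2  3  3  3  4
 4  0  1  1  2  2  3  4  4  4
dp[12][8] = 4. One LCS (by backtracking along matches): 3, 4, 3, 2.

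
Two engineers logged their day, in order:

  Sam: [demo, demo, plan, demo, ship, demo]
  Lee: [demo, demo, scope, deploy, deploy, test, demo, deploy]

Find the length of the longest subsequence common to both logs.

Pick demo (Sam #1, Lee #1), demo (Sam #2, Lee #2), demo (Sam #4, Lee #7); all 3 tasks appear in both, in order. dp[6][8] = 3 confirms this is the maximum.

3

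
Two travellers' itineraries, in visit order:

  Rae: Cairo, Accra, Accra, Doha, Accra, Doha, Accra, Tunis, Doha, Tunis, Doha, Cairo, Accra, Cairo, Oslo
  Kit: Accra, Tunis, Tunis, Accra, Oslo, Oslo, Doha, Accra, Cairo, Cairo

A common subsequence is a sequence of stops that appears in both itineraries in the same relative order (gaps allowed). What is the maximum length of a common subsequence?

Taking Accra (Rae #2, Kit #1), Accra (Rae #3, Kit #4), Doha (Rae #6, Kit #7), Accra (Rae #7, Kit #8), Cairo (Rae #12, Kit #9), Cairo (Rae #14, Kit #10) gives a common subsequence of length 6. dp[15][10] = 6 confirms this is the maximum.

6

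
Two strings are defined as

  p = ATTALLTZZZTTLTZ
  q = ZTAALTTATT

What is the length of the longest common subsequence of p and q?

7

Let dp[i][j] be the LCS length of the first i characters of p and the first j characters of q. dp[i][j] = dp[i-1][j-1]+1 when the i-th and j-th characters match, else max(dp[i-1][j], dp[i][j-1]).
    ·  Z  T  A  A  L  T  T  A  T  T
 ·  0  0  0  0  0  0  0  0  0  0  0
 A  0  0  0  1  1  1  1  1  1  1  1
 T  0  0  1  1  1  1  2  2  2  2  2
 T  0  0  1  1  1  1  2  3  3  3  3
 A  0  0  1  2  2  2  2  3  4  4  4
 L  0  0  1  2  2  3  3  3  4  4  4
 L  0  0  1  2  2  3  3  3  4  4  4
 T  0  0  1  2  2  3  4  4  4  5  5
 Z  0  1  1  2  2  3  4  4  4  5  5
 Z  0  1  1  2  2  3  4  4  4  5  5
 Z  0  1  1  2  2  3  4  4  4  5  5
 T  0  1  2  2  2  3  4  5  5  5  6
 T  0  1  2  2  2  3  4  5  5  6  6
 L  0  1  2  2  2  3  4  5  5  6  6
 T  0  1  2  2  2  3  4  5  5  6  7
 Z  0  1  2  2  2  3  4  5  5  6  7
dp[15][10] = 7. One LCS (by backtracking along matches): AALTTTT.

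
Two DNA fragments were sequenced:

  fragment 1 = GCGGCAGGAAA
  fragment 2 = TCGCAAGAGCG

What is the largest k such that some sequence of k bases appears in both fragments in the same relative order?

6

Pick G at fragment 1[1]=fragment 2[3] → C at fragment 1[2]=fragment 2[4] → G at fragment 1[3]=fragment 2[7] → G at fragment 1[4]=fragment 2[9] → C at fragment 1[5]=fragment 2[10] → G at fragment 1[8]=fragment 2[11]; all 6 bases appear in both, in order, and the DP table's final entry dp[11][11] is also 6, so no common subsequence is longer.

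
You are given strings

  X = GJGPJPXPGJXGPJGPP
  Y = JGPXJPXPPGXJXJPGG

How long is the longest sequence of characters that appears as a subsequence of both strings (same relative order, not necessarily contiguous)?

One common subsequence of length 12: J at X[2]=Y[1], G at X[3]=Y[2], P at X[4]=Y[3], J at X[5]=Y[5], P at X[6]=Y[6], X at X[7]=Y[7], P at X[8]=Y[9], G at X[9]=Y[10], J at X[10]=Y[12], X at X[11]=Y[13], G at X[12]=Y[16], G at X[15]=Y[17]. Since dp[17][17] = 12, nothing longer is possible.

12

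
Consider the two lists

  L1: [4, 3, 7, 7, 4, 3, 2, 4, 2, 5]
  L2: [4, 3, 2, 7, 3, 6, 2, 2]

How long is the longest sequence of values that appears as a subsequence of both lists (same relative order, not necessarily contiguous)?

Let dp[i][j] be the LCS length of the first i values of L1 and the first j values of L2. dp[i][j] = dp[i-1][j-1]+1 when the i-th and j-th values match, else max(dp[i-1][j], dp[i][j-1]).
    ·  4  3  2  7  3  6  2  2
 ·  0  0  0  0  0  0  0  0  0
 4  0  1  1  1  1  1  1  1  1
 3  0  1  2  2  2  2  2  2  2
 7  0  1  2  2  3  3  3  3  3
 7  0  1  2  2  3  3  3  3  3
 4  0  1  2  2  3  3  3  3  3
 3  0  1  2  2  3  4  4  4  4
 2  0  1  2  3  3  4  4  5  5
 4  0  1  2  3  3  4  4  5  5
 2  0  1  2  3  3  4  4  5  6
 5  0  1  2  3  3  4  4  5  6
dp[10][8] = 6. One LCS (by backtracking along matches): 4, 3, 7, 3, 2, 2.

6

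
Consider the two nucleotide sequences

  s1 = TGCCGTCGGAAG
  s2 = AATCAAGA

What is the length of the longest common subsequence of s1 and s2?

Taking T at s1[6]=s2[3], C at s1[7]=s2[4], A at s1[10]=s2[5], A at s1[11]=s2[6], G at s1[12]=s2[7] gives a common subsequence of length 5. The LCS DP gives dp[12][8] = 5, so this is optimal.

5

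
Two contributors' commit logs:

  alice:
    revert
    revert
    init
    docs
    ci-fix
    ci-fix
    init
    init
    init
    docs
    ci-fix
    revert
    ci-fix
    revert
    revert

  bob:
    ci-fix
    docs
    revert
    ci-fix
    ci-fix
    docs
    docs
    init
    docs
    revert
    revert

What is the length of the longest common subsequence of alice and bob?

Match revert (alice #2, bob #3) → ci-fix (alice #5, bob #4) → ci-fix (alice #6, bob #5) → init (alice #9, bob #8) → docs (alice #10, bob #9) → revert (alice #14, bob #10) → revert (alice #15, bob #11) — 7 commits in the same relative order in both, and the DP table's final entry dp[15][11] is also 7, so no common subsequence is longer.

7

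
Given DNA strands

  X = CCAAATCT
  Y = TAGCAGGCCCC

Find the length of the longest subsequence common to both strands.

3

Let dp[i][j] be the LCS length of the first i bases of X and the first j bases of Y. dp[i][j] = dp[i-1][j-1]+1 when the i-th and j-th bases match, else max(dp[i-1][j], dp[i][j-1]).
    ·  T  A  G  C  A  G  G  C  C  C  C
 ·  0  0  0  0  0  0  0  0  0  0  0  0
 C  0  0  0  0  1  1  1  1  1  1  1  1
 C  0  0  0  0  1  1  1  1  2  2  2  2
 A  0  0  1  1  1  2  2  2  2  2  2  2
 A  0  0  1  1  1  2  2  2  2  2  2  2
 A  0  0  1  1  1  2  2  2  2  2  2  2
 T  0  1  1  1  1  2  2  2  2  2  2  2
 C  0  1  1  1  2  2  2  2  3  3  3  3
 T  0  1  1  1  2  2  2  2  3  3  3  3
dp[8][11] = 3. One LCS (by backtracking along matches): CCC.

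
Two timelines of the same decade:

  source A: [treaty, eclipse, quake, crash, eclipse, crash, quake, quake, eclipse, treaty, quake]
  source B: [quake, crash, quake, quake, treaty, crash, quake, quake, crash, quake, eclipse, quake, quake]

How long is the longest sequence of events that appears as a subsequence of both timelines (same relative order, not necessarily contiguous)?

7

One common subsequence of length 7: quake [3,1], crash [4,2], crash [6,6], quake [7,8], quake [8,10], eclipse [9,11], quake [11,13]. Since dp[11][13] = 7, nothing longer is possible.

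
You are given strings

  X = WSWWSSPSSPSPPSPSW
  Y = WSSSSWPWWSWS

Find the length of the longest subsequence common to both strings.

8

One common subsequence of length 8: W (X #1, Y #1), then S (X #2, Y #2), then S (X #5, Y #3), then S (X #6, Y #4), then S (X #8, Y #5), then P (X #10, Y #7), then S (X #11, Y #10), then S (X #16, Y #12), and the DP table's final entry dp[17][12] is also 8, so no common subsequence is longer.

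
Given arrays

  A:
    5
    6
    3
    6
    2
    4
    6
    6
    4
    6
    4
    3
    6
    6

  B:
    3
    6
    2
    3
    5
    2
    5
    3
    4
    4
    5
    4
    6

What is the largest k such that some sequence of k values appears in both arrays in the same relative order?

7

Taking 6 (A #2, B #2) → 3 (A #3, B #4) → 2 (A #5, B #6) → 4 (A #6, B #9) → 4 (A #9, B #10) → 4 (A #11, B #12) → 6 (A #14, B #13) gives a common subsequence of length 7. The LCS DP gives dp[14][13] = 7, so this is optimal.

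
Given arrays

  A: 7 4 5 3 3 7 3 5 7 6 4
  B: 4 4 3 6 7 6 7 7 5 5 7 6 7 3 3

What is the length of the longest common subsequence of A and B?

One common subsequence of length 6: 4 at A[2]=B[2], then 3 at A[4]=B[3], then 7 at A[6]=B[8], then 5 at A[8]=B[10], then 7 at A[9]=B[11], then 6 at A[10]=B[12]. dp[11][15] = 6 confirms this is the maximum.

6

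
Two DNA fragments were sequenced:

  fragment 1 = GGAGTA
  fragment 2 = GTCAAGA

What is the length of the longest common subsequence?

Let dp[i][j] be the LCS length of the first i bases of fragment 1 and the first j bases of fragment 2. dp[i][j] = dp[i-1][j-1]+1 when the i-th and j-th bases match, else max(dp[i-1][j], dp[i][j-1]).
    ·  G  T  C  A  A  G  A
 ·  0  0  0  0  0  0  0  0
 G  0  1  1  1  1  1  1  1
 G  0  1  1  1  1  1  2  2
 A  0  1  1  1  2  2  2  3
 G  0  1  1  1  2  2  3  3
 T  0  1  2  2  2  2  3  3
 A  0  1  2  2  3  3  3  4
dp[6][7] = 4. One LCS (by backtracking along matches): GAGA.

4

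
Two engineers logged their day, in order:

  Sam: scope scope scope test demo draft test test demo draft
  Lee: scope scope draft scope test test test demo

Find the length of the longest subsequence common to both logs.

7

Pick scope [1,1], then scope [2,2], then scope [3,4], then test [4,5], then test [7,6], then test [8,7], then demo [9,8]; all 7 tasks appear in both, in order. dp[10][8] = 7 confirms this is the maximum.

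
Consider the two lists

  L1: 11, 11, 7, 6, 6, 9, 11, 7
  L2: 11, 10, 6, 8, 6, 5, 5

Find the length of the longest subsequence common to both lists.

Taking 11 at L1[1]=L2[1], then 6 at L1[4]=L2[3], then 6 at L1[5]=L2[5] gives a common subsequence of length 3. The LCS DP gives dp[8][7] = 3, so this is optimal.

3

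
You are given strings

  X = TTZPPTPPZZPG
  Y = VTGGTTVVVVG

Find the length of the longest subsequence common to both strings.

4

Let dp[i][j] be the LCS length of the first i characters of X and the first j characters of Y. dp[i][j] = dp[i-1][j-1]+1 when the i-th and j-th characters match, else max(dp[i-1][j], dp[i][j-1]).
    ·  V  T  G  G  T  T  V  V  V  V  G
 ·  0  0  0  0  0  0  0  0  0  0  0  0
 T  0  0  1  1  1  1  1  1  1  1  1  1
 T  0  0  1  1  1  2  2  2  2  2  2  2
 Z  0  0  1  1  1  2  2  2  2  2  2  2
 P  0  0  1  1  1  2  2  2  2  2  2  2
 P  0  0  1  1  1  2  2  2  2  2  2  2
 T  0  0  1  1  1  2  3  3  3  3  3  3
 P  0  0  1  1  1  2  3  3  3  3  3  3
 P  0  0  1  1  1  2  3  3  3  3  3  3
 Z  0  0  1  1  1  2  3  3  3  3  3  3
 Z  0  0  1  1  1  2  3  3  3  3  3  3
 P  0  0  1  1  1  2  3  3  3  3  3  3
 G  0  0  1  2  2  2  3  3  3  3  3  4
dp[12][11] = 4. One LCS (by backtracking along matches): TTTG.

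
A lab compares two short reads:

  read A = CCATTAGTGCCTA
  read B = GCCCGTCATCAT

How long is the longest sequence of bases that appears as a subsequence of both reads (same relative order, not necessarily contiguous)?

7

Pick C [1,3], C [2,4], T [4,6], A [6,8], T [8,9], C [10,10], T [12,12]; all 7 bases appear in both, in order, and the DP table's final entry dp[13][12] is also 7, so no common subsequence is longer.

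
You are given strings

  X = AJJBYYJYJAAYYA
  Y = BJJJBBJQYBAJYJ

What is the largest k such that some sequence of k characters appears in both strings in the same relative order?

One common subsequence of length 7: J at X[2]=Y[3] → J at X[3]=Y[4] → B at X[4]=Y[6] → Y at X[5]=Y[9] → J at X[7]=Y[12] → Y at X[8]=Y[13] → J at X[9]=Y[14], and the DP table's final entry dp[14][14] is also 7, so no common subsequence is longer.

7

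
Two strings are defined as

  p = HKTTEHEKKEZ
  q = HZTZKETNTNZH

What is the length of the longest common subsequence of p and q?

Let dp[i][j] be the LCS length of the first i characters of p and the first j characters of q. dp[i][j] = dp[i-1][j-1]+1 when the i-th and j-th characters match, else max(dp[i-1][j], dp[i][j-1]).
    ·  H  Z  T  Z  K  E  T  N  T  N  Z  H
 ·  0  0  0  0  0  0  0  0  0  0  0  0  0
 H  0  1  1  1  1  1  1  1  1  1  1  1  1
 K  0  1  1  1  1  2  2  2  2  2  2  2  2
 T  0  1  1  2  2  2  2  3  3  3  3  3  3
 T  0  1  1  2  2  2  2  3  3  4  4  4  4
 E  0  1  1  2  2  2  3  3  3  4  4  4  4
 H  0  1  1  2  2  2  3  3  3  4  4  4  5
 E  0  1  1  2  2  2  3  3  3  4  4  4  5
 K  0  1  1  2  2  3  3  3  3  4  4  4  5
 K  0  1  1  2  2  3  3  3  3  4  4  4  5
 E  0  1  1  2  2  3  4  4  4  4  4  4  5
 Z  0  1  2  2  3  3  4  4  4  4  4  5  5
dp[11][12] = 5. One LCS (by backtracking along matches): HKTTH.

5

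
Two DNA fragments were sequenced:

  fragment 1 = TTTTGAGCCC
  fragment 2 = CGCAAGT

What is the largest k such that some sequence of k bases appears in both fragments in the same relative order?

Taking G (fragment 1 #5, fragment 2 #2), A (fragment 1 #6, fragment 2 #5), G (fragment 1 #7, fragment 2 #6) gives a common subsequence of length 3. Since dp[10][7] = 3, nothing longer is possible.

3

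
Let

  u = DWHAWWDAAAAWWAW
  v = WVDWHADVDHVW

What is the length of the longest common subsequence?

Pick D (u #1, v #3) → W (u #2, v #4) → H (u #3, v #5) → A (u #4, v #6) → D (u #7, v #9) → W (u #15, v #12); all 6 characters appear in both, in order. dp[15][12] = 6 confirms this is the maximum.

6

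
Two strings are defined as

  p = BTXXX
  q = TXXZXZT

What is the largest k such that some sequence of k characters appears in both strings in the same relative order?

4

Let dp[i][j] be the LCS length of the first i characters of p and the first j characters of q. dp[i][j] = dp[i-1][j-1]+1 when the i-th and j-th characters match, else max(dp[i-1][j], dp[i][j-1]).
    ·  T  X  X  Z  X  Z  T
 ·  0  0  0  0  0  0  0  0
 B  0  0  0  0  0  0  0  0
 T  0  1  1  1  1  1  1  1
 X  0  1  2  2  2  2  2  2
 X  0  1  2  3  3  3  3  3
 X  0  1  2  3  3  4  4  4
dp[5][7] = 4. One LCS (by backtracking along matches): TXXX.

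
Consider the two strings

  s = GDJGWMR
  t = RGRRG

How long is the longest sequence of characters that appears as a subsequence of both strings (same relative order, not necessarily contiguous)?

2

Let dp[i][j] be the LCS length of the first i characters of s and the first j characters of t. dp[i][j] = dp[i-1][j-1]+1 when the i-th and j-th characters match, else max(dp[i-1][j], dp[i][j-1]).
    ·  R  G  R  R  G
 ·  0  0  0  0  0  0
 G  0  0  1  1  1  1
 D  0  0  1  1  1  1
 J  0  0  1  1  1  1
 G  0  0  1  1  1  2
 W  0  0  1  1  1  2
 M  0  0  1  1  1  2
 R  0  1  1  2  2  2
dp[7][5] = 2. One LCS (by backtracking along matches): GG.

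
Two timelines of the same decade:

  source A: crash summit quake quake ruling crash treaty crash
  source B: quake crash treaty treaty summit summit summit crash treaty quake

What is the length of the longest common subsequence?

Pick crash at source A[1]=source B[2], then summit at source A[2]=source B[7], then crash at source A[6]=source B[8], then treaty at source A[7]=source B[9]; all 4 events appear in both, in order, and the DP table's final entry dp[8][10] is also 4, so no common subsequence is longer.

4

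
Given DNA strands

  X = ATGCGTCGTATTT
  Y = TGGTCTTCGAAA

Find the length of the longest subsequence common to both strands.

7

One common subsequence of length 7: T at X[2]=Y[1]; then G at X[3]=Y[3]; then C at X[4]=Y[5]; then T at X[6]=Y[7]; then C at X[7]=Y[8]; then G at X[8]=Y[9]; then A at X[10]=Y[12]. The LCS DP gives dp[13][12] = 7, so this is optimal.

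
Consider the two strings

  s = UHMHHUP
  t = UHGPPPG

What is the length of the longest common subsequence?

3

Let dp[i][j] be the LCS length of the first i characters of s and the first j characters of t. dp[i][j] = dp[i-1][j-1]+1 when the i-th and j-th characters match, else max(dp[i-1][j], dp[i][j-1]).
    ·  U  H  G  P  P  P  G
 ·  0  0  0  0  0  0  0  0
 U  0  1  1  1  1  1  1  1
 H  0  1  2  2  2  2  2  2
 M  0  1  2  2  2  2  2  2
 H  0  1  2  2  2  2  2  2
 H  0  1  2  2  2  2  2  2
 U  0  1  2  2  2  2  2  2
 P  0  1  2  2  3  3  3  3
dp[7][7] = 3. One LCS (by backtracking along matches): UHP.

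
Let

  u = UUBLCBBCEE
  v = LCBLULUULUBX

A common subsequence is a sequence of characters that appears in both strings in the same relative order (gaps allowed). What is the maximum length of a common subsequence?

4

Taking U (u #1, v #7) → U (u #2, v #8) → L (u #4, v #9) → B (u #6, v #11) gives a common subsequence of length 4. Since dp[10][12] = 4, nothing longer is possible.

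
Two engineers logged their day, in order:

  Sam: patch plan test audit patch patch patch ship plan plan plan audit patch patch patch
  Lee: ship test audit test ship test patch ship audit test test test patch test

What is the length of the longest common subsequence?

Taking test at Sam[3]=Lee[2] → audit at Sam[4]=Lee[3] → patch at Sam[7]=Lee[7] → ship at Sam[8]=Lee[8] → audit at Sam[12]=Lee[9] → patch at Sam[13]=Lee[13] gives a common subsequence of length 6. The LCS DP gives dp[15][14] = 6, so this is optimal.

6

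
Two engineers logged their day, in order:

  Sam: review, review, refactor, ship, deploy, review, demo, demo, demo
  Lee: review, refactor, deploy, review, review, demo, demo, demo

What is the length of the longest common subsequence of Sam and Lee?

7

Pick review at Sam[2]=Lee[1], refactor at Sam[3]=Lee[2], deploy at Sam[5]=Lee[3], review at Sam[6]=Lee[5], demo at Sam[7]=Lee[6], demo at Sam[8]=Lee[7], demo at Sam[9]=Lee[8]; all 7 tasks appear in both, in order. dp[9][8] = 7 confirms this is the maximum.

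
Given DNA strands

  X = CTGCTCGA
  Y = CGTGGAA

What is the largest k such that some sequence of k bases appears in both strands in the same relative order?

5

Let dp[i][j] be the LCS length of the first i bases of X and the first j bases of Y. dp[i][j] = dp[i-1][j-1]+1 when the i-th and j-th bases match, else max(dp[i-1][j], dp[i][j-1]).
    ·  C  G  T  G  G  A  A
 ·  0  0  0  0  0  0  0  0
 C  0  1  1  1  1  1  1  1
 T  0  1  1  2  2  2  2  2
 G  0  1  2  2  3  3  3  3
 C  0  1  2  2  3  3  3  3
 T  0  1  2  3  3  3  3  3
 C  0  1  2  3  3  3  3  3
 G  0  1  2  3  4  4  4  4
 A  0  1  2  3  4  4  5  5
dp[8][7] = 5. One LCS (by backtracking along matches): CTGGA.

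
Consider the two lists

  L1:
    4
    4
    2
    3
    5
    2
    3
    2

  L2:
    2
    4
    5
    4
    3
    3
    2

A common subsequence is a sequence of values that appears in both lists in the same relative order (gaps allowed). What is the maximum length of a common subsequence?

5

Taking 4 at L1[1]=L2[2], 4 at L1[2]=L2[4], 3 at L1[4]=L2[5], 3 at L1[7]=L2[6], 2 at L1[8]=L2[7] gives a common subsequence of length 5. dp[8][7] = 5 confirms this is the maximum.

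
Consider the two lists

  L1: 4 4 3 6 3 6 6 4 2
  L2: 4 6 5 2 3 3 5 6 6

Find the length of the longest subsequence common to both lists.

5

Match 4 [1,1], then 3 [3,5], then 3 [5,6], then 6 [6,8], then 6 [7,9] — 5 values in the same relative order in both, and the DP table's final entry dp[9][9] is also 5, so no common subsequence is longer.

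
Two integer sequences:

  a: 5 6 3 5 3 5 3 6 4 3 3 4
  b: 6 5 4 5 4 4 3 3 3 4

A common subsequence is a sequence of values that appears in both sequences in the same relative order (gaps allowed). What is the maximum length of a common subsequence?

7

One common subsequence of length 7: 6 (a #2, b #1), then 5 (a #4, b #2), then 5 (a #6, b #4), then 3 (a #7, b #7), then 3 (a #10, b #8), then 3 (a #11, b #9), then 4 (a #12, b #10). Since dp[12][10] = 7, nothing longer is possible.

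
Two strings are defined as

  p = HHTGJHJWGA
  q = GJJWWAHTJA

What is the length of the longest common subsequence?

Let dp[i][j] be the LCS length of the first i characters of p and the first j characters of q. dp[i][j] = dp[i-1][j-1]+1 when the i-th and j-th characters match, else max(dp[i-1][j], dp[i][j-1]).
    ·  G  J  J  W  W  A  H  T  J  A
 ·  0  0  0  0  0  0  0  0  0  0  0
 H  0  0  0  0  0  0  0  1  1  1  1
 H  0  0  0  0  0  0  0  1  1  1  1
 T  0  0  0  0  0  0  0  1  2  2  2
 G  0  1  1  1  1  1  1  1  2  2  2
 J  0  1  2  2  2  2  2  2  2  3  3
 H  0  1  2  2  2  2  2  3  3  3  3
 J  0  1  2  3  3  3  3  3  3  4  4
 W  0  1  2  3  4  4  4  4  4  4  4
 G  0  1  2  3  4  4  4  4  4  4  4
 A  0  1  2  3  4  4  5  5  5  5  5
dp[10][10] = 5. One LCS (by backtracking along matches): GJHJA.

5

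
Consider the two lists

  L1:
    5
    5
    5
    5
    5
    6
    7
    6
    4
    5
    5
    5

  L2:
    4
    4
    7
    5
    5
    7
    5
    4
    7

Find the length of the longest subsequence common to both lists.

4

Pick 5 (L1 #1, L2 #4) → 5 (L1 #2, L2 #5) → 5 (L1 #3, L2 #7) → 7 (L1 #7, L2 #9); all 4 values appear in both, in order, and the DP table's final entry dp[12][9] is also 4, so no common subsequence is longer.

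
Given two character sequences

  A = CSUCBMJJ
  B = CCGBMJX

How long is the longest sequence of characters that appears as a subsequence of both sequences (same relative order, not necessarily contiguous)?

Let dp[i][j] be the LCS length of the first i characters of A and the first j characters of B. dp[i][j] = dp[i-1][j-1]+1 when the i-th and j-th characters match, else max(dp[i-1][j], dp[i][j-1]).
    ·  C  C  G  B  M  J  X
 ·  0  0  0  0  0  0  0  0
 C  0  1  1  1  1  1  1  1
 S  0  1  1  1  1  1  1  1
 U  0  1  1  1  1  1  1  1
 C  0  1  2  2  2  2  2  2
 B  0  1  2  2  3  3  3  3
 M  0  1  2  2  3  4  4  4
 J  0  1  2  2  3  4  5  5
 J  0  1  2  2  3  4  5  5
dp[8][7] = 5. One LCS (by backtracking along matches): CCBMJ.

5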